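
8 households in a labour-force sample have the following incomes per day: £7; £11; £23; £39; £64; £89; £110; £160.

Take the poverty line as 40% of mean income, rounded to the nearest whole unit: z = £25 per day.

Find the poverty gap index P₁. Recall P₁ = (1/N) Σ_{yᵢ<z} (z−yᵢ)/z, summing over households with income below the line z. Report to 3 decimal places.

0.170

Below the line: £7, £11, £23 (q = 3 of N = 8).
Normalized shortfalls: (25−7)/25 = 0.7200; (25−11)/25 = 0.5600; (25−23)/25 = 0.0800.
Σ = 1.360000. Dividing by the full population N = 8 gives P₁ = 0.170.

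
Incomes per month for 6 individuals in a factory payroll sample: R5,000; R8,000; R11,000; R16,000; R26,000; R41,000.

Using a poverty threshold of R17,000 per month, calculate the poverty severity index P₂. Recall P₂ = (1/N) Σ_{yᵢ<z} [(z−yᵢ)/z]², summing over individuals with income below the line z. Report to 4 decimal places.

Poor units: R5,000, R8,000, R11,000, R16,000 (q = 4 of N = 6).
Shortfall ratios: (17000−5000)/17000 = 0.7059; (17000−8000)/17000 = 0.5294; (17000−11000)/17000 = 0.3529; (17000−16000)/17000 = 0.0588.
Squared: 0.4983; 0.2803; 0.1246; 0.0035.
Sum = 0.906574; P₂ = 0.906574 / 6 = 0.1511.

0.1511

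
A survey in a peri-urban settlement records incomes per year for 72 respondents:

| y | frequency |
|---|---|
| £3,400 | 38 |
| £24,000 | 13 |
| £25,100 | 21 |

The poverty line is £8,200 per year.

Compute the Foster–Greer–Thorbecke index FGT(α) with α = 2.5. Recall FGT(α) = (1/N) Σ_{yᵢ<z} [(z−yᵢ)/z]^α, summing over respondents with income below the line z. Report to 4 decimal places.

0.1384

Below z: 38×£3,400 (q = 38 of N = 72).
Gap ratios (z−y)/z: (8200−3400)/8200 = 0.5854 (×38).
Raised to α = 2.5: 0.26216 (×38).
Sum = 9.962127; FGT(2.5) = 9.962127 / 72 = 0.1384.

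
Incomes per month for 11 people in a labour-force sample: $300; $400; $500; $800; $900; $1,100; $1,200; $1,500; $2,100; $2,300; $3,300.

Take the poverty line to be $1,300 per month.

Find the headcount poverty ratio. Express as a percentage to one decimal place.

63.6%

7 of the 11 people have income below $1,300.
H = 7/11 = 63.6%.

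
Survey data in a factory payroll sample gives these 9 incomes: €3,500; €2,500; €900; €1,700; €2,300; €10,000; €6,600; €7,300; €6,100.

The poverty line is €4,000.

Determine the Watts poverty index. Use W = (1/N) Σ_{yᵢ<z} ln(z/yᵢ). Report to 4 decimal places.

Below z: €900, €1,700, €2,300, €2,500, €3,500 (q = 5 of N = 9).
ln(z/y) terms: ln(4000/900) = 1.4917; ln(4000/1700) = 0.8557; ln(4000/2300) = 0.5534; ln(4000/2500) = 0.4700; ln(4000/3500) = 0.1335.
W = 3.504241 / 9 = 0.3894.

0.3894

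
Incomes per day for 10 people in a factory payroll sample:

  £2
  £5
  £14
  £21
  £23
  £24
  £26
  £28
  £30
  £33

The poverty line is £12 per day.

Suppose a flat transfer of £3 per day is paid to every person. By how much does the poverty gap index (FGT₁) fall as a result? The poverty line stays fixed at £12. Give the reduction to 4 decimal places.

0.0500

Before: below the line — £2, £5; poverty gap index (FGT₁) = 0.141667.
After the £3 transfer: below the line — £5, £8; poverty gap index (FGT₁) = 0.091667.
Reduction = 0.141667 − 0.091667 = 0.0500.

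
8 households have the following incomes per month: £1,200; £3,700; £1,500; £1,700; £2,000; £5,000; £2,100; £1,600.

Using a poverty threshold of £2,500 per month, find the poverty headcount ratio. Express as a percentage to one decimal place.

6 of the 8 households have income below £2,500.
H = 6/8 = 75.0%.

75.0%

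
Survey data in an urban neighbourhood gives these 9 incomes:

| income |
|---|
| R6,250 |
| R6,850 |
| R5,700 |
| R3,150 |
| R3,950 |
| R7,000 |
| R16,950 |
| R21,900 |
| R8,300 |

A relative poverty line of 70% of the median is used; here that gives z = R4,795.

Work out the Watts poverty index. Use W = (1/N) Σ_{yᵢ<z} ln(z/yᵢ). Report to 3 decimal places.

0.068

Poor units: R3,150, R3,950 (q = 2 of N = 9).
Log shortfalls: ln(4795/3150) = 0.4202; ln(4795/3950) = 0.1939.
W = 0.614029 / 9 = 0.068.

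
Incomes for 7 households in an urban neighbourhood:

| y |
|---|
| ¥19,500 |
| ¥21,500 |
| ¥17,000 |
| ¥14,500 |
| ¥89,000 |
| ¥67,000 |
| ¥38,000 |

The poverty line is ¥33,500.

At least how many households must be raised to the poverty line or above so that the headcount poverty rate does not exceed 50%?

4 of the 7 households are poor, so H = 4/7 = 0.571.
A headcount ratio of at most 50% allows at most ⌊0.50 × 7⌋ = 3 poor households.
So at least 4 − 3 = 1 must be lifted.

1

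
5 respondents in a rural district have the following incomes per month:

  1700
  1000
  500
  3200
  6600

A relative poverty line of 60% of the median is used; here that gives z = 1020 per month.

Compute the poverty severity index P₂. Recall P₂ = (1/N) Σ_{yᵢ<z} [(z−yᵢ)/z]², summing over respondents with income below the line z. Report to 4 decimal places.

0.0521

Below the line: 500, 1000 (q = 2 of N = 5).
Relative gaps: (1020−500)/1020 = 0.5098; (1020−1000)/1020 = 0.0196.
Squared: 0.2599; 0.0004.
Sum = 0.260285; P₂ = 0.260285 / 5 = 0.0521.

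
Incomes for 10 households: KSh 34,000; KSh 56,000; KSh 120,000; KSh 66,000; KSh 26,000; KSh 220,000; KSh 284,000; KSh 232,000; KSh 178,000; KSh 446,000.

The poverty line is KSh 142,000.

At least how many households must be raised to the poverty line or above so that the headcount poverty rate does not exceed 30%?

5 of the 10 households are poor, so H = 5/10 = 0.500.
A headcount ratio of at most 30% allows at most ⌊0.30 × 10⌋ = 3 poor households.
So at least 5 − 3 = 2 must be lifted.

2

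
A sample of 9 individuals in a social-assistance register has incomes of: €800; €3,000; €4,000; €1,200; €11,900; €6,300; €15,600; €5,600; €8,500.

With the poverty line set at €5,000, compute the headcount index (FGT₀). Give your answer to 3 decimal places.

4 of the 9 individuals have income below €5,000.
H = 4/9 = 0.444.

0.444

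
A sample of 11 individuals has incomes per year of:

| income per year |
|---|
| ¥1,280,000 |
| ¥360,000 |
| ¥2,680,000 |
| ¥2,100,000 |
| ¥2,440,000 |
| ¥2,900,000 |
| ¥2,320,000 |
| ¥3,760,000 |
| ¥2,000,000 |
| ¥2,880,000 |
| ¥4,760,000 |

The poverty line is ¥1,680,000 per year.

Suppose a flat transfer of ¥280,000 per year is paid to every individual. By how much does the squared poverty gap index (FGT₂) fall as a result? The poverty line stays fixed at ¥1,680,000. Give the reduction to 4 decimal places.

Before: below the line — ¥360,000, ¥1,280,000; squared poverty gap index (FGT₂) = 0.061276.
After the ¥280,000 transfer: below the line — ¥640,000, ¥1,560,000; squared poverty gap index (FGT₂) = 0.035302.
Reduction = 0.061276 − 0.035302 = 0.0260.

0.0260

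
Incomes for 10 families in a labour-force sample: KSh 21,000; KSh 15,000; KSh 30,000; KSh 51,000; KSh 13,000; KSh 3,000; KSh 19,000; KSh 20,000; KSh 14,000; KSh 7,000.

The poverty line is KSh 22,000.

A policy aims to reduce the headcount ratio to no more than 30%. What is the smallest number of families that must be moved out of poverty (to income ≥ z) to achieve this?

Currently q = 8 of N = 10 are below the line (H = 0.800).
A headcount ratio of at most 30% allows at most ⌊0.30 × 10⌋ = 3 poor families.
So at least 8 − 3 = 5 must be lifted.

5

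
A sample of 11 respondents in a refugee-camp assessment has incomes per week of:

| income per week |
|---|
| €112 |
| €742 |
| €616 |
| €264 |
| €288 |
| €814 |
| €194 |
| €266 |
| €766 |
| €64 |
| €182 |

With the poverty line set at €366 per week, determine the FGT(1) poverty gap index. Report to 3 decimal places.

Incomes under z: €64, €112, €182, €194, €264, €266, €288 (q = 7 of N = 11).
Shortfall ratios: (366−64)/366 = 0.8251; (366−112)/366 = 0.6940; (366−182)/366 = 0.5027; (366−194)/366 = 0.4699; (366−264)/366 = 0.2787; (366−266)/366 = 0.2732; (366−288)/366 = 0.2131.
Sum of shortfalls = 3.256831; P₁ averages over all N: 3.256831 / 11 = 0.296.

0.296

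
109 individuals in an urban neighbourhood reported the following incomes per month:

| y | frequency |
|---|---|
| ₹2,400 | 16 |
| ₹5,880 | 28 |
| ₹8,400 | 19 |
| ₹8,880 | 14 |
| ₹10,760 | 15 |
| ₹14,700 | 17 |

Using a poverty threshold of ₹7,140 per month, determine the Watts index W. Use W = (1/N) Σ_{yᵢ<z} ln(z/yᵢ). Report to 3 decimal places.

Below z: 16×₹2,400, 28×₹5,880 (q = 44 of N = 109).
Log gaps: ln(7140/2400) = 1.0902 (×16); ln(7140/5880) = 0.1942 (×28).
W = 22.880273 / 109 = 0.210.

0.210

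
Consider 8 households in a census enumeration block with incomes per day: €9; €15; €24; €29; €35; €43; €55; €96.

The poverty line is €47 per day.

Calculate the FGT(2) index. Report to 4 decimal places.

0.1970

Incomes under z: €9, €15, €24, €29, €35, €43 (q = 6 of N = 8).
Gap ratios (z−y)/z: (47−9)/47 = 0.8085; (47−15)/47 = 0.6809; (47−24)/47 = 0.4894; (47−29)/47 = 0.3830; (47−35)/47 = 0.2553; (47−43)/47 = 0.0851.
Squared: 0.6537; 0.4636; 0.2395; 0.1467; 0.0652; 0.0072.
Sum = 1.575826; P₂ = 1.575826 / 8 = 0.1970.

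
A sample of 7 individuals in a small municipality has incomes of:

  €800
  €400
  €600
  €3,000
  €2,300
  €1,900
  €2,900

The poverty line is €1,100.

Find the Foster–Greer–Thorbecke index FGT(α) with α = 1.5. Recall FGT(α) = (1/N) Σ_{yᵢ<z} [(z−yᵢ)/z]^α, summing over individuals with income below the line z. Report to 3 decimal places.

Below z: €400, €600, €800 (q = 3 of N = 7).
Gap ratios (z−y)/z: (1100−400)/1100 = 0.6364; (1100−600)/1100 = 0.4545; (1100−800)/1100 = 0.2727.
Raised to α = 1.5: 0.50764; 0.30645; 0.14243.
Sum = 0.956524; FGT(1.5) = 0.956524 / 7 = 0.137.

0.137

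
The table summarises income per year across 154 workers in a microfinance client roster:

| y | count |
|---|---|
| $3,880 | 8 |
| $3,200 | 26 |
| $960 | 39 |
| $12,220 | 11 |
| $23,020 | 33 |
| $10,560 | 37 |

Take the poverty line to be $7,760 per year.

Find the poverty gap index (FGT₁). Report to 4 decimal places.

0.3471

Below z: 39×$960, 26×$3,200, 8×$3,880 (q = 73 of N = 154).
Gap ratios (z−y)/z: (7760−960)/7760 = 0.8763 (×39); (7760−3200)/7760 = 0.5876 (×26); (7760−3880)/7760 = 0.5000 (×8).
Σ = 53.453608. Dividing by the full population N = 154 gives P₁ = 0.3471.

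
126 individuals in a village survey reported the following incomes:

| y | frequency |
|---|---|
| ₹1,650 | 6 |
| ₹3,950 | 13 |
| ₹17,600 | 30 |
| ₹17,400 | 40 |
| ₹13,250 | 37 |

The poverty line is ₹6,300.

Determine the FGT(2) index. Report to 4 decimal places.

Below the line: 6×₹1,650, 13×₹3,950 (q = 19 of N = 126).
Normalized shortfalls: (6300−1650)/6300 = 0.7381 (×6); (6300−3950)/6300 = 0.3730 (×13).
Squared: 0.5448 (×6); 0.1391 (×13).
Sum = 5.077538; P₂ = 5.077538 / 126 = 0.0403.

0.0403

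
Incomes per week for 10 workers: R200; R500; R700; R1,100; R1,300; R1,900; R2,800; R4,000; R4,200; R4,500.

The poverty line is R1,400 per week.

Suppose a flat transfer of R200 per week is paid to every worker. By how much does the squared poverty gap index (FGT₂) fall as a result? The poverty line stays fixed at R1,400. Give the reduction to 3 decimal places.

0.056

Before: below the line — R200, R500, R700, R1,100, R1,300; squared poverty gap index (FGT₂) = 0.14490.
After the R200 transfer: below the line — R400, R700, R900, R1,300; squared poverty gap index (FGT₂) = 0.08929.
Reduction = 0.14490 − 0.08929 = 0.056.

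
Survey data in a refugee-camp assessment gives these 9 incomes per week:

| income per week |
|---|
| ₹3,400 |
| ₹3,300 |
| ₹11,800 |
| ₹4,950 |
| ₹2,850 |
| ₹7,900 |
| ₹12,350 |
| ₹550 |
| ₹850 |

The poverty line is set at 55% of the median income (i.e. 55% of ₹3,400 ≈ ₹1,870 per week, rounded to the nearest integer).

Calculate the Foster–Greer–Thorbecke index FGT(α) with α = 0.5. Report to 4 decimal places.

0.1754

Below z: ₹550, ₹850 (q = 2 of N = 9).
Gap ratios (z−y)/z: (1870−550)/1870 = 0.7059; (1870−850)/1870 = 0.5455.
Raised to α = 0.5: 0.84017; 0.73855.
Sum = 1.578717; FGT(0.5) = 1.578717 / 9 = 0.1754.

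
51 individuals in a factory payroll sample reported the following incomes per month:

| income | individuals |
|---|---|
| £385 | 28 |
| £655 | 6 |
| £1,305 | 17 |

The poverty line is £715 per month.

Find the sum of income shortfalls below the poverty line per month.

Below the line: 28×£385, 6×£655 (q = 34 of N = 51).
Individual gaps: 28×(715−385) = 9240; 6×(715−655) = 360.
Aggregate gap = £9,600.

£9,600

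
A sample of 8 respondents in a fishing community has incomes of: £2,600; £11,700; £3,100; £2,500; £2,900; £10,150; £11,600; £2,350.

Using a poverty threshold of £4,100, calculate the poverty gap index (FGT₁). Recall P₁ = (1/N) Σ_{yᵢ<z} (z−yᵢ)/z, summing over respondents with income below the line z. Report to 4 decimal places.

Incomes under z: £2,350, £2,500, £2,600, £2,900, £3,100 (q = 5 of N = 8).
Shortfall ratios: (4100−2350)/4100 = 0.4268; (4100−2500)/4100 = 0.3902; (4100−2600)/4100 = 0.3659; (4100−2900)/4100 = 0.2927; (4100−3100)/4100 = 0.2439.
Sum of shortfalls = 1.719512; P₁ averages over all N: 1.719512 / 8 = 0.2149.

0.2149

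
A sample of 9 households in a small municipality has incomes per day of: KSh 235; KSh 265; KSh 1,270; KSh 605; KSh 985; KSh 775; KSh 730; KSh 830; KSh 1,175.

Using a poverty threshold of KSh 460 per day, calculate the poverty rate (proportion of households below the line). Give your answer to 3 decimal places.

0.222

2 of the 9 households have income below KSh 460.
H = 2/9 = 0.222.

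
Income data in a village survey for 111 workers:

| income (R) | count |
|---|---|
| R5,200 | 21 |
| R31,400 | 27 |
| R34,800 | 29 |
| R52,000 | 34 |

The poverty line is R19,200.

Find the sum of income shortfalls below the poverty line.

R294,000

Below the line: 21×R5,200 (q = 21 of N = 111).
Individual gaps: 21×(19200−5200) = 294000.
Aggregate gap = R294,000.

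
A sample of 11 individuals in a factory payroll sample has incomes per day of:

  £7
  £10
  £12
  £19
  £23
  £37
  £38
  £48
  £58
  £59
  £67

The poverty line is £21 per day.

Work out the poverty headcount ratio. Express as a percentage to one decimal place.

4 of the 11 individuals have income below £21.
H = 4/11 = 36.4%.

36.4%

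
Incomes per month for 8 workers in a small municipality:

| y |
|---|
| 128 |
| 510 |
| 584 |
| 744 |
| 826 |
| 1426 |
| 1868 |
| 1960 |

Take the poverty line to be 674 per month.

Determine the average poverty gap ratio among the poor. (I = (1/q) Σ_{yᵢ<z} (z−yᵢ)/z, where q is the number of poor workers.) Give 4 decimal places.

Below z: 128, 510, 584 (q = 3 of N = 8).
Shortfall ratios (z−y)/z: 0.8101, 0.2433, 0.1335; sum = 1.186944.
I averages over the q = 3 poor units only: 1.186944 / 3 = 0.3956.

0.3956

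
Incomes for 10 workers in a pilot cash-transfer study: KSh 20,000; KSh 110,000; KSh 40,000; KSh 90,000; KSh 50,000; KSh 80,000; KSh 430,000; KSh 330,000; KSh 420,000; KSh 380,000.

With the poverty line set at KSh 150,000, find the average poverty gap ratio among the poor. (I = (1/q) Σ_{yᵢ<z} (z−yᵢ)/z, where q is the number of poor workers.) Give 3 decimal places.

0.567

Incomes under z: KSh 20,000, KSh 40,000, KSh 50,000, KSh 80,000, KSh 90,000, KSh 110,000 (q = 6 of N = 10).
Shortfall ratios (z−y)/z: 0.8667, 0.7333, 0.6667, 0.4667, 0.4000, 0.2667; sum = 3.400000.
The income-gap ratio divides by q (the poor only): 3.400000 / 6 = 0.567.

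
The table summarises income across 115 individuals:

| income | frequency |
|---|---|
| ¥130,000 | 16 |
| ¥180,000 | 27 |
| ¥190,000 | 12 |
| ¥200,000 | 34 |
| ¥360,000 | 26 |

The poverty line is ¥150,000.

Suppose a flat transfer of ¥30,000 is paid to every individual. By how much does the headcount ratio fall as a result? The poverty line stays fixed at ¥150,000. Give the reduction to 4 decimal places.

0.1391

Before: below the line — 16×¥130,000; headcount ratio = 0.139130.
After the ¥30,000 transfer: below the line — none; headcount ratio = 0.000000.
Reduction = 0.139130 − 0.000000 = 0.1391.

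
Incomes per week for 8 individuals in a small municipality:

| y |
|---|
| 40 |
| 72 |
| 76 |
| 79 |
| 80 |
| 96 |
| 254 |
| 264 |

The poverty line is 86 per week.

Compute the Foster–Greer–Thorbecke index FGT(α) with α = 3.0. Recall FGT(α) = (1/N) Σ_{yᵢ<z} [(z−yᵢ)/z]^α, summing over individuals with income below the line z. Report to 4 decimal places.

Below the line: 40, 72, 76, 79, 80 (q = 5 of N = 8).
Shortfall ratios: (86−40)/86 = 0.5349; (86−72)/86 = 0.1628; (86−76)/86 = 0.1163; (86−79)/86 = 0.0814; (86−80)/86 = 0.0698.
Raised to α = 3.0: 0.15303; 0.00431; 0.00157; 0.00054; 0.00034.
Sum = 0.159796; FGT(3.0) = 0.159796 / 8 = 0.0200.

0.0200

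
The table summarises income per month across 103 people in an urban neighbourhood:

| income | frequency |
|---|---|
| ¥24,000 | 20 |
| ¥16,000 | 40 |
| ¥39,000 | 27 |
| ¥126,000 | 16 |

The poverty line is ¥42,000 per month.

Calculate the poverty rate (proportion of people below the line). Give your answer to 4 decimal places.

0.8447

87 of the 103 people have income below ¥42,000.
H = 87/103 = 0.8447.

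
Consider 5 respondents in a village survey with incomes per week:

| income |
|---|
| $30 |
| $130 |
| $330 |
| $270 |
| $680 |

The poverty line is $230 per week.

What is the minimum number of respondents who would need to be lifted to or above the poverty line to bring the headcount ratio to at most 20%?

Currently q = 2 of N = 5 are below the line (H = 0.400).
A headcount ratio of at most 20% allows at most ⌊0.20 × 5⌋ = 1 poor respondents.
So at least 2 − 1 = 1 must be lifted.

1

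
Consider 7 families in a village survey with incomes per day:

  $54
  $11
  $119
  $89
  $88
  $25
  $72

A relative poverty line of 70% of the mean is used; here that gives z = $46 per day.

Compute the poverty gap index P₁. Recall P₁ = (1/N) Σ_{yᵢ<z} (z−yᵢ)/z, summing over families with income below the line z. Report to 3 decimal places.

Below z: $11, $25 (q = 2 of N = 7).
Normalized shortfalls: (46−11)/46 = 0.7609; (46−25)/46 = 0.4565.
Sum of shortfalls = 1.217391; P₁ averages over all N: 1.217391 / 7 = 0.174.

0.174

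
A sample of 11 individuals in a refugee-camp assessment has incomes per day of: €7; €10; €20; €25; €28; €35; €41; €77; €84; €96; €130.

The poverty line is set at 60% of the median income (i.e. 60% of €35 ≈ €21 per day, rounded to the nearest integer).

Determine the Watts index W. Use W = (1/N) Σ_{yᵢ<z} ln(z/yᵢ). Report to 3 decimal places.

0.172

Below z: €7, €10, €20 (q = 3 of N = 11).
ln(z/y) terms: ln(21/7) = 1.0986; ln(21/10) = 0.7419; ln(21/20) = 0.0488.
W = 1.889340 / 11 = 0.172.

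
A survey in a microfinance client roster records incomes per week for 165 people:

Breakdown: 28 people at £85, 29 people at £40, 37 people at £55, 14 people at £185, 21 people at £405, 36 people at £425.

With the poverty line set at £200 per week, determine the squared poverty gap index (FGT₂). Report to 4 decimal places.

Below z: 29×£40, 37×£55, 28×£85, 14×£185 (q = 108 of N = 165).
Shortfall ratios: (200−40)/200 = 0.8000 (×29); (200−55)/200 = 0.7250 (×37); (200−85)/200 = 0.5750 (×28); (200−185)/200 = 0.0750 (×14).
Squared: 0.6400 (×29); 0.5256 (×37); 0.3306 (×28); 0.0056 (×14).
Sum = 47.344375; P₂ = 47.344375 / 165 = 0.2869.

0.2869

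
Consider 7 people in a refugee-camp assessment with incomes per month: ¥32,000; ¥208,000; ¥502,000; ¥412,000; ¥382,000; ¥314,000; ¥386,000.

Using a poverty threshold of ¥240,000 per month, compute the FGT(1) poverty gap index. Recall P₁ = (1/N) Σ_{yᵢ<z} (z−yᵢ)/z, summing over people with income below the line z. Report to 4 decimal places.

Poor units: ¥32,000, ¥208,000 (q = 2 of N = 7).
Relative gaps: (240000−32000)/240000 = 0.8667; (240000−208000)/240000 = 0.1333.
Σ = 1.000000. Dividing by the full population N = 7 gives P₁ = 0.1429.

0.1429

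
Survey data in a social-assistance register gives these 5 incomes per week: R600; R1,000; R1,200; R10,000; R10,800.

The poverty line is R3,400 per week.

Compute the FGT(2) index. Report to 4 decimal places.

Below the line: R600, R1,000, R1,200 (q = 3 of N = 5).
Gap ratios (z−y)/z: (3400−600)/3400 = 0.8235; (3400−1000)/3400 = 0.7059; (3400−1200)/3400 = 0.6471.
Squared: 0.6782; 0.4983; 0.4187.
Sum = 1.595156; P₂ = 1.595156 / 5 = 0.3190.

0.3190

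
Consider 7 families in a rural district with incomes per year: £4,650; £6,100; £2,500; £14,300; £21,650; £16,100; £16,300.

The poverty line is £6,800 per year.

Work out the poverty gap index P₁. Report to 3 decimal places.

Poor units: £2,500, £4,650, £6,100 (q = 3 of N = 7).
Gap ratios (z−y)/z: (6800−2500)/6800 = 0.6324; (6800−4650)/6800 = 0.3162; (6800−6100)/6800 = 0.1029.
Sum of shortfalls = 1.051471; P₁ averages over all N: 1.051471 / 7 = 0.150.

0.150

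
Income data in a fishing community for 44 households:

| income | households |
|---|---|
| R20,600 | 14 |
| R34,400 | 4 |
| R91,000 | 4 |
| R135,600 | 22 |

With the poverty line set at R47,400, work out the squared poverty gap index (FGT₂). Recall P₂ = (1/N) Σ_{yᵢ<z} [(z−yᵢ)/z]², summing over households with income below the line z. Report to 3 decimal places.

0.109

Incomes under z: 14×R20,600, 4×R34,400 (q = 18 of N = 44).
Gap ratios (z−y)/z: (47400−20600)/47400 = 0.5654 (×14); (47400−34400)/47400 = 0.2743 (×4).
Squared: 0.3197 (×14); 0.0752 (×4).
Sum = 4.776371; P₂ = 4.776371 / 44 = 0.109.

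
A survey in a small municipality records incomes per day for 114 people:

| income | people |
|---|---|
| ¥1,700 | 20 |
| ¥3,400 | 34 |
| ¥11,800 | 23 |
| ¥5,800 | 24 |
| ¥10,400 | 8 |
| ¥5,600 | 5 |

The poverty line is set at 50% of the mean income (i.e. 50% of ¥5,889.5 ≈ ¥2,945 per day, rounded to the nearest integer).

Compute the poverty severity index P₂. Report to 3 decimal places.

Below the line: 20×¥1,700 (q = 20 of N = 114).
Shortfall ratios: (2945−1700)/2945 = 0.4228 (×20).
Squared: 0.1787 (×20).
Sum = 3.574358; P₂ = 3.574358 / 114 = 0.031.

0.031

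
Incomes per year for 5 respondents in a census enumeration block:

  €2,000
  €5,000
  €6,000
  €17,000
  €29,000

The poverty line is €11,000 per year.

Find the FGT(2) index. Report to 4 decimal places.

Poor units: €2,000, €5,000, €6,000 (q = 3 of N = 5).
Gap ratios (z−y)/z: (11000−2000)/11000 = 0.8182; (11000−5000)/11000 = 0.5455; (11000−6000)/11000 = 0.4545.
Squared: 0.6694; 0.2975; 0.2066.
Sum = 1.173554; P₂ = 1.173554 / 5 = 0.2347.

0.2347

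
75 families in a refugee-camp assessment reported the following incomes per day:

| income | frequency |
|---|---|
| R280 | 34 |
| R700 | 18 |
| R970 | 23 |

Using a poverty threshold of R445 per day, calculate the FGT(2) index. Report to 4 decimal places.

Below the line: 34×R280 (q = 34 of N = 75).
Shortfall ratios: (445−280)/445 = 0.3708 (×34).
Squared: 0.1375 (×34).
Sum = 4.674410; P₂ = 4.674410 / 75 = 0.0623.

0.0623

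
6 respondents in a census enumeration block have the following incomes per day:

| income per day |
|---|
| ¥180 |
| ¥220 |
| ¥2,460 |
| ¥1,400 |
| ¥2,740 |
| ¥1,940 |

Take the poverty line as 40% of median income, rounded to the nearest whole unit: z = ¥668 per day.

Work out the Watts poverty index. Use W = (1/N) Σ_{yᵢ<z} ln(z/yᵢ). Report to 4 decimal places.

Poor units: ¥180, ¥220 (q = 2 of N = 6).
ln(z/y) terms: ln(668/180) = 1.3113; ln(668/220) = 1.1107.
W = 2.421992 / 6 = 0.4037.

0.4037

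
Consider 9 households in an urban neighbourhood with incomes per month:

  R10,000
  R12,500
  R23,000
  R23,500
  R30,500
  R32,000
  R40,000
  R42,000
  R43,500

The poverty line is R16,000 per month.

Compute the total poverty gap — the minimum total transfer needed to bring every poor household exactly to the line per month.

R9,500

Below z: R10,000, R12,500 (q = 2 of N = 9).
Individual gaps: 16000−10000 = 6000; 16000−12500 = 3500.
Aggregate gap = R9,500.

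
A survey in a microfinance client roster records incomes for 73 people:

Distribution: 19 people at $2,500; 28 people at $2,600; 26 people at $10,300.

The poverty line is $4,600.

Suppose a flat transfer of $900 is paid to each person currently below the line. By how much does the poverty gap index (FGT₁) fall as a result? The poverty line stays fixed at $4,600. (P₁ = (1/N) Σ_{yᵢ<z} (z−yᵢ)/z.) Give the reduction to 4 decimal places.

Before: below the line — 19×$2,500, 28×$2,600; poverty gap index (FGT₁) = 0.285587.
After the $900 transfer: below the line — 19×$3,400, 28×$3,500; poverty gap index (FGT₁) = 0.159619.
Reduction = 0.285587 − 0.159619 = 0.1260.

0.1260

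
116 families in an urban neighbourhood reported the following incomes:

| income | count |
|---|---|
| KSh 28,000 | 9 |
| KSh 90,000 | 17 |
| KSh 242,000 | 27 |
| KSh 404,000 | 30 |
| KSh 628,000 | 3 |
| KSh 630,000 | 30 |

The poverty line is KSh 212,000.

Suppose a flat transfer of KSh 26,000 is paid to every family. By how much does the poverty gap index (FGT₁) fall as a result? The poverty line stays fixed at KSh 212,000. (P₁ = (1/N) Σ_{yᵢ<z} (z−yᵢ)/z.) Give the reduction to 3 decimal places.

Before: below the line — 9×KSh 28,000, 17×KSh 90,000; poverty gap index (FGT₁) = 0.15168.
After the KSh 26,000 transfer: below the line — 9×KSh 54,000, 17×KSh 116,000; poverty gap index (FGT₁) = 0.12419.
Reduction = 0.15168 − 0.12419 = 0.027.

0.027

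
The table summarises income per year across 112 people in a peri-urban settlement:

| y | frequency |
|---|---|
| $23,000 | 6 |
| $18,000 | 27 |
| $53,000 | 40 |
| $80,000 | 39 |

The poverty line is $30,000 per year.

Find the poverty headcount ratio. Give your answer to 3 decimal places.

33 of the 112 people have income below $30,000.
H = 33/112 = 0.295.

0.295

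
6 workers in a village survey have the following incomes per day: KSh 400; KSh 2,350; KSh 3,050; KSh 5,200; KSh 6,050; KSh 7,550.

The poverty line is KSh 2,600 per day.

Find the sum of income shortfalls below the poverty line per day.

KSh 2,450

Incomes under z: KSh 400, KSh 2,350 (q = 2 of N = 6).
Individual gaps: 2600−400 = 2200; 2600−2350 = 250.
Aggregate gap = KSh 2,450.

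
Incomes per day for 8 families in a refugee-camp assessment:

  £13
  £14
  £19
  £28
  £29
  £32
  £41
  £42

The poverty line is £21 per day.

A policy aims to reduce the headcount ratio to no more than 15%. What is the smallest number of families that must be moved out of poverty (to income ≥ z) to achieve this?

2

Currently q = 3 of N = 8 are below the line (H = 0.375).
A headcount ratio of at most 15% allows at most ⌊0.15 × 8⌋ = 1 poor families.
So at least 3 − 1 = 2 must be lifted.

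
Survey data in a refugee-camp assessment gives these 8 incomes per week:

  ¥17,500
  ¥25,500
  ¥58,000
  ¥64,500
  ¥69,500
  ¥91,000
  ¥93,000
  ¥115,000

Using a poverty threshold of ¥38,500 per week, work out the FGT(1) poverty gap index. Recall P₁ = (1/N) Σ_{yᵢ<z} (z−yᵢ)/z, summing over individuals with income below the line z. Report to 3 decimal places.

0.110

Incomes under z: ¥17,500, ¥25,500 (q = 2 of N = 8).
Shortfall ratios: (38500−17500)/38500 = 0.5455; (38500−25500)/38500 = 0.3377.
Sum of shortfalls = 0.883117; P₁ averages over all N: 0.883117 / 8 = 0.110.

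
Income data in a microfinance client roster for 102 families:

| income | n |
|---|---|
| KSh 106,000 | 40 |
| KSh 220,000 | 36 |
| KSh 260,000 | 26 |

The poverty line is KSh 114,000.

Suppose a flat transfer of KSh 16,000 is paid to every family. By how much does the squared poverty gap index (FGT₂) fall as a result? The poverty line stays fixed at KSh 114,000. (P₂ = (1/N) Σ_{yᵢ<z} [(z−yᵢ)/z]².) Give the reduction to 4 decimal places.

0.0019

Before: below the line — 40×KSh 106,000; squared poverty gap index (FGT₂) = 0.001931.
After the KSh 16,000 transfer: below the line — none; squared poverty gap index (FGT₂) = 0.000000.
Reduction = 0.001931 − 0.000000 = 0.0019.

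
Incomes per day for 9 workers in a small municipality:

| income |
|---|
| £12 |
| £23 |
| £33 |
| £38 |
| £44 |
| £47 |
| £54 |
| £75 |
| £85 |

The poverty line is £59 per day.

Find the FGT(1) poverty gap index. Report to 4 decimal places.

Below the line: £12, £23, £33, £38, £44, £47, £54 (q = 7 of N = 9).
Relative gaps: (59−12)/59 = 0.7966; (59−23)/59 = 0.6102; (59−33)/59 = 0.4407; (59−38)/59 = 0.3559; (59−44)/59 = 0.2542; (59−47)/59 = 0.2034; (59−54)/59 = 0.0847.
Σ = 2.745763. Dividing by the full population N = 9 gives P₁ = 0.3051.

0.3051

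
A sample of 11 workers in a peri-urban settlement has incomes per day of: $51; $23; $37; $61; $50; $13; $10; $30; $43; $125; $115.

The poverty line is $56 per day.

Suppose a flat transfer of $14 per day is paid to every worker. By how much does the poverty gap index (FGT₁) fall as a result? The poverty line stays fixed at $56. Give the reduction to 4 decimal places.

0.1526

Before: below the line — $10, $13, $23, $30, $37, $43, $50, $51; poverty gap index (FGT₁) = 0.310065.
After the $14 transfer: below the line — $24, $27, $37, $44, $51; poverty gap index (FGT₁) = 0.157468.
Reduction = 0.310065 − 0.157468 = 0.1526.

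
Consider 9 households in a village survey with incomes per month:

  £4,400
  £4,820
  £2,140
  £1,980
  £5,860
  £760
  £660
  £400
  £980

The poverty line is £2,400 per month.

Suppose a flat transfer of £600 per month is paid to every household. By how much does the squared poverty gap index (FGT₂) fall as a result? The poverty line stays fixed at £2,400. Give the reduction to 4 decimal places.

Before: below the line — £400, £660, £760, £980, £1,980, £2,140; squared poverty gap index (FGT₂) = 0.231049.
After the £600 transfer: below the line — £1,000, £1,260, £1,360, £1,580; squared poverty gap index (FGT₂) = 0.096713.
Reduction = 0.231049 − 0.096713 = 0.1343.

0.1343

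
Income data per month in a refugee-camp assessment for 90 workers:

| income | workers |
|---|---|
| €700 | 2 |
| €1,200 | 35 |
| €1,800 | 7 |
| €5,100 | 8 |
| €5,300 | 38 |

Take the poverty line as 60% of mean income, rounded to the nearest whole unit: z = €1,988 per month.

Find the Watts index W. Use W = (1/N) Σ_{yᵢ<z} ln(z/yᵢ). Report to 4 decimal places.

Incomes under z: 2×€700, 35×€1,200, 7×€1,800 (q = 44 of N = 90).
Log shortfalls: ln(1988/700) = 1.0438 (×2); ln(1988/1200) = 0.5048 (×35); ln(1988/1800) = 0.0993 (×7).
W = 20.451270 / 90 = 0.2272.

0.2272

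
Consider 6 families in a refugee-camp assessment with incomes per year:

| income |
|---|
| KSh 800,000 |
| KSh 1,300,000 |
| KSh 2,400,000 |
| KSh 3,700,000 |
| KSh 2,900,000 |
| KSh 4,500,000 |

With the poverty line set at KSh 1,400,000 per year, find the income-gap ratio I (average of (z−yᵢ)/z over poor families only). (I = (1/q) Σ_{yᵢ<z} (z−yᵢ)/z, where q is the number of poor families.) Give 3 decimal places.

Below z: KSh 800,000, KSh 1,300,000 (q = 2 of N = 6).
Shortfall ratios (z−y)/z: 0.4286, 0.0714; sum = 0.500000.
I averages over the q = 2 poor units only: 0.500000 / 2 = 0.250.

0.250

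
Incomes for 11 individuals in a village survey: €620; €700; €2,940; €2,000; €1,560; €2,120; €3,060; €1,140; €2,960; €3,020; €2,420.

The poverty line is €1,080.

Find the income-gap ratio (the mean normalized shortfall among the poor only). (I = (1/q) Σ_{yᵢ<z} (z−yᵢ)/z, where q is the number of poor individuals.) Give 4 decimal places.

Below z: €620, €700 (q = 2 of N = 11).
Relative gaps: 0.4259, 0.3519; sum = 0.777778.
I averages over the q = 2 poor units only: 0.777778 / 2 = 0.3889.

0.3889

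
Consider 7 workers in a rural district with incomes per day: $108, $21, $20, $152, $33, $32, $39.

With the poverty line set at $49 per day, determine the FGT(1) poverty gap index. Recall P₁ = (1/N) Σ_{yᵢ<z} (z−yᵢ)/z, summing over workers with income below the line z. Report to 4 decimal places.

Poor units: $20, $21, $32, $33, $39 (q = 5 of N = 7).
Shortfall ratios: (49−20)/49 = 0.5918; (49−21)/49 = 0.5714; (49−32)/49 = 0.3469; (49−33)/49 = 0.3265; (49−39)/49 = 0.2041.
Sum of shortfalls = 2.040816; P₁ averages over all N: 2.040816 / 7 = 0.2915.

0.2915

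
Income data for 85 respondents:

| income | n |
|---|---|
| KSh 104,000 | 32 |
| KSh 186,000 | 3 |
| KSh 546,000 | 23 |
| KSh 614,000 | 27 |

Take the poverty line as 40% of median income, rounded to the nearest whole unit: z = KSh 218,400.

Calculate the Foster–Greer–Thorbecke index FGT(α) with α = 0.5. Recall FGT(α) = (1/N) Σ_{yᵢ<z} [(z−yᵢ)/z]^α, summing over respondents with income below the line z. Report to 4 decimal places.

Incomes under z: 32×KSh 104,000, 3×KSh 186,000 (q = 35 of N = 85).
Gap ratios (z−y)/z: (218400−104000)/218400 = 0.5238 (×32); (218400−186000)/218400 = 0.1484 (×3).
Raised to α = 0.5: 0.72375 (×32); 0.38516 (×3).
Sum = 24.315393; FGT(0.5) = 24.315393 / 85 = 0.2861.

0.2861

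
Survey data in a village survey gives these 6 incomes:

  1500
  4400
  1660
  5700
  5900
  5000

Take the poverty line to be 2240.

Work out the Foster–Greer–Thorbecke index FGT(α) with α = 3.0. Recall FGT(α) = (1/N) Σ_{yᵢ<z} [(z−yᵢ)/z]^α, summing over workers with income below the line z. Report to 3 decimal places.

0.009

Incomes under z: 1500, 1660 (q = 2 of N = 6).
Normalized shortfalls: (2240−1500)/2240 = 0.3304; (2240−1660)/2240 = 0.2589.
Raised to α = 3.0: 0.03605; 0.01736.
Sum = 0.053413; FGT(3.0) = 0.053413 / 6 = 0.009.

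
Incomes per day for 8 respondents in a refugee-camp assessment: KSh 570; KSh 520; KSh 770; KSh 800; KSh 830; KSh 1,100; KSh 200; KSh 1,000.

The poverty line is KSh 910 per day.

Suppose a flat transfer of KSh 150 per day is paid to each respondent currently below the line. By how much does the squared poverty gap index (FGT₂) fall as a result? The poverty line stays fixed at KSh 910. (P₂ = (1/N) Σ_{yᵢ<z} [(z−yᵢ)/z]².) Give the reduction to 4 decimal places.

0.0608

Before: below the line — KSh 200, KSh 520, KSh 570, KSh 770, KSh 800, KSh 830; squared poverty gap index (FGT₂) = 0.122253.
After the KSh 150 transfer: below the line — KSh 350, KSh 670, KSh 720; squared poverty gap index (FGT₂) = 0.061481.
Reduction = 0.122253 − 0.061481 = 0.0608.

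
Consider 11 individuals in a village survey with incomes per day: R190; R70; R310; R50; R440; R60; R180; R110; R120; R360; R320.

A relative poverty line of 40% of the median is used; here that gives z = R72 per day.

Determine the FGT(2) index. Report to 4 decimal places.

0.0111

Poor units: R50, R60, R70 (q = 3 of N = 11).
Shortfall ratios: (72−50)/72 = 0.3056; (72−60)/72 = 0.1667; (72−70)/72 = 0.0278.
Squared: 0.0934; 0.0278; 0.0008.
Sum = 0.121914; P₂ = 0.121914 / 11 = 0.0111.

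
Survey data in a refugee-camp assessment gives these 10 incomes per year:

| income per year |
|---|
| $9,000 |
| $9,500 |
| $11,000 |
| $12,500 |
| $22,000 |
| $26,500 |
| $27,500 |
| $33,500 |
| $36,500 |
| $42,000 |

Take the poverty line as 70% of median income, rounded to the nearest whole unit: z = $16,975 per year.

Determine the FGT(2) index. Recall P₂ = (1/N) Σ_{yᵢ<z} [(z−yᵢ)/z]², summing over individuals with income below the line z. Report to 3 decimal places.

Below z: $9,000, $9,500, $11,000, $12,500 (q = 4 of N = 10).
Normalized shortfalls: (16975−9000)/16975 = 0.4698; (16975−9500)/16975 = 0.4404; (16975−11000)/16975 = 0.3520; (16975−12500)/16975 = 0.2636.
Squared: 0.2207; 0.1939; 0.1239; 0.0695.
Sum = 0.608024; P₂ = 0.608024 / 10 = 0.061.

0.061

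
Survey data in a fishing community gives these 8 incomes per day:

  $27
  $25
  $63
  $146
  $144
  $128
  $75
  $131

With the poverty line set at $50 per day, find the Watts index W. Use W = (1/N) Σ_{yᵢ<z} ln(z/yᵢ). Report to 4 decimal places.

0.1637

Below z: $25, $27 (q = 2 of N = 8).
Log shortfalls: ln(50/25) = 0.6931; ln(50/27) = 0.6162.
W = 1.309333 / 8 = 0.1637.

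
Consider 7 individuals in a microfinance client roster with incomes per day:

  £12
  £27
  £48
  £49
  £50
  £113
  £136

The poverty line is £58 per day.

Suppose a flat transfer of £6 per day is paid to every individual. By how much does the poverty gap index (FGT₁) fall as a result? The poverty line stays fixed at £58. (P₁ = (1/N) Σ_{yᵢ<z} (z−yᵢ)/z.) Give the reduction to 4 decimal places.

Before: below the line — £12, £27, £48, £49, £50; poverty gap index (FGT₁) = 0.256158.
After the £6 transfer: below the line — £18, £33, £54, £55, £56; poverty gap index (FGT₁) = 0.182266.
Reduction = 0.256158 − 0.182266 = 0.0739.

0.0739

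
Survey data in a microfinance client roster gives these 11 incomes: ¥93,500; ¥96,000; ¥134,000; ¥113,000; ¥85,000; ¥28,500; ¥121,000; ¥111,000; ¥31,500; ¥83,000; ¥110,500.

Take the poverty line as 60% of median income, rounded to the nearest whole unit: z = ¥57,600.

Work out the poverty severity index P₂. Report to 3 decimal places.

Incomes under z: ¥28,500, ¥31,500 (q = 2 of N = 11).
Normalized shortfalls: (57600−28500)/57600 = 0.5052; (57600−31500)/57600 = 0.4531.
Squared: 0.2552; 0.2053.
Sum = 0.460558; P₂ = 0.460558 / 11 = 0.042.

0.042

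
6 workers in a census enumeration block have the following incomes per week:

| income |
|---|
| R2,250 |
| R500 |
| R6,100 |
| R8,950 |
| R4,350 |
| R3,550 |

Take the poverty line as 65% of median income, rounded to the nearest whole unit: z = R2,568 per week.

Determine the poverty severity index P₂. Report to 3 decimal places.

0.111

Poor units: R500, R2,250 (q = 2 of N = 6).
Gap ratios (z−y)/z: (2568−500)/2568 = 0.8053; (2568−2250)/2568 = 0.1238.
Squared: 0.6485; 0.0153.
Sum = 0.663836; P₂ = 0.663836 / 6 = 0.111.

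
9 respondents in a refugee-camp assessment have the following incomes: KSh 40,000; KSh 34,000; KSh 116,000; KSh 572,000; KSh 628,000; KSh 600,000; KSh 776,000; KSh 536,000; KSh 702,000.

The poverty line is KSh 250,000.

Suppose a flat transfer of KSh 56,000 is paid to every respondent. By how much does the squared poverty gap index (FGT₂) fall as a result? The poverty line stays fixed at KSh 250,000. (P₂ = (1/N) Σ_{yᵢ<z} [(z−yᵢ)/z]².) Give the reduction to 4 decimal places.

Before: below the line — KSh 34,000, KSh 40,000, KSh 116,000; squared poverty gap index (FGT₂) = 0.193266.
After the KSh 56,000 transfer: below the line — KSh 90,000, KSh 96,000, KSh 172,000; squared poverty gap index (FGT₂) = 0.098489.
Reduction = 0.193266 − 0.098489 = 0.0948.

0.0948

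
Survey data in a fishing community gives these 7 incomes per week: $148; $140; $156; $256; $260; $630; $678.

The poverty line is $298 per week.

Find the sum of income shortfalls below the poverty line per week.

Poor units: $140, $148, $156, $256, $260 (q = 5 of N = 7).
Individual gaps: 298−140 = 158; 298−148 = 150; 298−156 = 142; 298−256 = 42; 298−260 = 38.
Aggregate gap = $530.

$530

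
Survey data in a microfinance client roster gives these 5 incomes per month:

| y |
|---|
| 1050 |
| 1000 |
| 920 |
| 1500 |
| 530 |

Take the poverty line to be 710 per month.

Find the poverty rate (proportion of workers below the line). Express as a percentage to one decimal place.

20.0%

1 of the 5 workers have income below 710.
H = 1/5 = 20.0%.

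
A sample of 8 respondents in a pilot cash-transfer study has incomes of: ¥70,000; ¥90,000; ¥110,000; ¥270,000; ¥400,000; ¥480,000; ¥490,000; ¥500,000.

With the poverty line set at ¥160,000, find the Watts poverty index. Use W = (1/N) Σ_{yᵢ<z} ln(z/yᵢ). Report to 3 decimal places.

Below z: ¥70,000, ¥90,000, ¥110,000 (q = 3 of N = 8).
Log shortfalls: ln(160000/70000) = 0.8267; ln(160000/90000) = 0.5754; ln(160000/110000) = 0.3747.
W = 1.776736 / 8 = 0.222.

0.222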